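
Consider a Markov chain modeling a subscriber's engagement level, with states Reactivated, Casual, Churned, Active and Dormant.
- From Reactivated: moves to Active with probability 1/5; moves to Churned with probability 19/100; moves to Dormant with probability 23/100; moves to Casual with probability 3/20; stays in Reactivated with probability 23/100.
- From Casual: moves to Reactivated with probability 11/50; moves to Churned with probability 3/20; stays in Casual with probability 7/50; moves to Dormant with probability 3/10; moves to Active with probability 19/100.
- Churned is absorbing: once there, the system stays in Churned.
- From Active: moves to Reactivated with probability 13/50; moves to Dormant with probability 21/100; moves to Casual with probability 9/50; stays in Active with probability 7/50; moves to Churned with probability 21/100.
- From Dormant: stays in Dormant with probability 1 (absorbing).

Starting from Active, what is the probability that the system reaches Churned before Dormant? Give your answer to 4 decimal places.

0.4591

Let h(s) be the probability of absorption at Churned starting from transient state s. Then h(Churned) = 1 and h(Dormant) = 0. By first-step analysis:
h(Reactivated) = 0.23·h(Reactivated) + 0.15·h(Casual) + 0.19·1 + 0.2·h(Active) + 0.23·0
h(Casual) = 0.22·h(Reactivated) + 0.14·h(Casual) + 0.15·1 + 0.19·h(Active) + 0.3·0
h(Active) = 0.26·h(Reactivated) + 0.18·h(Casual) + 0.21·1 + 0.14·h(Active) + 0.21·0
Solving: h(Reactivated) = 0.4418, h(Casual) = 0.3889, h(Active) = 0.4591.
Starting from Active, the probability is 0.4591.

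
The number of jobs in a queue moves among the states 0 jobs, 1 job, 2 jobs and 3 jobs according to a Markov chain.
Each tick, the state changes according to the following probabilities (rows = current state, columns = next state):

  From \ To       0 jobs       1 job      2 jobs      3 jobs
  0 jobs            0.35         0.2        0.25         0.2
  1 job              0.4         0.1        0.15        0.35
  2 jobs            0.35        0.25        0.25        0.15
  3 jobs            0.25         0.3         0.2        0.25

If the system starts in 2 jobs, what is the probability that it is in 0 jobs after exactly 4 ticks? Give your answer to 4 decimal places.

0.3376

Propagate the distribution vector 4 ticks from 2 jobs.
After 0 ticks: (0.0000, 0.0000, 1.0000, 0.0000)
After 1 tick: (0.3500, 0.2500, 0.2500, 0.1500)
After 2 ticks: (0.3475, 0.2025, 0.2175, 0.2325)
After 3 ticks: (0.3369, 0.2139, 0.2181, 0.2311)
After 4 ticks: (0.3376, 0.2126, 0.2171, 0.2327)
P(in 0 jobs after 4 ticks) = 0.3376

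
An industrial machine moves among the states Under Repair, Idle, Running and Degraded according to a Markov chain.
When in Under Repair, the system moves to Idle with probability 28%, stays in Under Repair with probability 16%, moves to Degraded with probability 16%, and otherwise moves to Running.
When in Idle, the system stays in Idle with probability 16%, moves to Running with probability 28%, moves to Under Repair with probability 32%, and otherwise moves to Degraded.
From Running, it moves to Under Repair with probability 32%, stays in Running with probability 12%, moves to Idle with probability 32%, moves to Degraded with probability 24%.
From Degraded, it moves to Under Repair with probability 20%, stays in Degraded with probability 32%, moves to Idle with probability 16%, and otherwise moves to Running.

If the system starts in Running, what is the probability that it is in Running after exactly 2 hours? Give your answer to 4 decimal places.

0.3088

Propagate the distribution vector 2 hours from Running.
After 0 hours: (0.0000, 0.0000, 1.0000, 0.0000)
After 1 hour: (0.3200, 0.3200, 0.1200, 0.2400)
After 2 hours: (0.2400, 0.2176, 0.3088, 0.2336)
P(in Running after 2 hours) = 0.3088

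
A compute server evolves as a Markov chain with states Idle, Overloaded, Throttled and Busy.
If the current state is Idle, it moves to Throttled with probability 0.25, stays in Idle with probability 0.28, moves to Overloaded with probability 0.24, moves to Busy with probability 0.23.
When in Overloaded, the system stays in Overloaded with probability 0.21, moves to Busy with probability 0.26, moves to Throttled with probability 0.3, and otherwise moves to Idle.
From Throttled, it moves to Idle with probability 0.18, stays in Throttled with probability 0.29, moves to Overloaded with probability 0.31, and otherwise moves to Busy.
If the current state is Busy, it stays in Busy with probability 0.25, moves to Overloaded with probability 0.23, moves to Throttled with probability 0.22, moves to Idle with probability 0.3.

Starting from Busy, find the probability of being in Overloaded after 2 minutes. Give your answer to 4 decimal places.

0.2460

Propagate the distribution vector 2 minutes from Busy.
After 0 minutes: (0.0000, 0.0000, 0.0000, 1.0000)
After 1 minute: (0.3000, 0.2300, 0.2200, 0.2500)
After 2 minutes: (0.2515, 0.2460, 0.2628, 0.2397)
P(in Overloaded after 2 minutes) = 0.2460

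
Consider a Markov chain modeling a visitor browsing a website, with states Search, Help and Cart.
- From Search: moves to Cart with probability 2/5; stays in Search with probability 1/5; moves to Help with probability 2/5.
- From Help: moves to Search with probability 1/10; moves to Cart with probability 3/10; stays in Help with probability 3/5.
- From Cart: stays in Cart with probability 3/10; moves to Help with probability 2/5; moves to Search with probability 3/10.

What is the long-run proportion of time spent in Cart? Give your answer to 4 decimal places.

0.3182

Let the stationary distribution be π with π = πP and π_1 + π_2 + π_3 = 1.
π_1 = 0.2·π_1 + 0.1·π_2 + 0.3·π_3
π_2 = 0.4·π_1 + 0.6·π_2 + 0.4·π_3
Solving with the normalization constraint gives π = (0.1818, 0.5000, 0.3182).
So the stationary probability of Cart is 0.3182.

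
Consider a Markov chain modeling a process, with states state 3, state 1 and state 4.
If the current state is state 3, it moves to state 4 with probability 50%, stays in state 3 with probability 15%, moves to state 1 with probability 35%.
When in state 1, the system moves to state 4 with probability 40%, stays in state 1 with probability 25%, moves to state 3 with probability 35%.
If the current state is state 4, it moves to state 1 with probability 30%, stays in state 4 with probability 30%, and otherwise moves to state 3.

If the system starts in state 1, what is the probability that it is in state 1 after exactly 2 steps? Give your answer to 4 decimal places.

0.3050

Sum over the intermediate state after 1 step:
P = P(state 1→state 3)·P(state 3→state 1) + P(state 1→state 1)·P(state 1→state 1) + P(state 1→state 4)·P(state 4→state 1)
  = 0.35×0.35 + 0.25×0.25 + 0.4×0.3
  = 0.1225 + 0.0625 + 0.1200 = 0.3050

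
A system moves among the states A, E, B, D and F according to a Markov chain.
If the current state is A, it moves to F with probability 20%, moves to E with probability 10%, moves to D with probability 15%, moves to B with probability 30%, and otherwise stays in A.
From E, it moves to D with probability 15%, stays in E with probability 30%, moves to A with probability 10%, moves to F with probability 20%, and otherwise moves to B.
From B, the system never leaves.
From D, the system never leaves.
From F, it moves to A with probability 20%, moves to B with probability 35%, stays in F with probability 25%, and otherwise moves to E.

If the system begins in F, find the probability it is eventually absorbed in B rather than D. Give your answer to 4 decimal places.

Let h(s) be the probability of absorption at B starting from transient state s. Then h(B) = 1 and h(D) = 0. By first-step analysis:
h(A) = 0.25·h(A) + 0.1·h(E) + 0.3·1 + 0.15·0 + 0.2·h(F)
h(E) = 0.1·h(A) + 0.3·h(E) + 0.25·1 + 0.15·0 + 0.2·h(F)
h(F) = 0.2·h(A) + 0.2·h(E) + 0.35·1 + 0.25·h(F)
Solving: h(A) = 0.7190, h(E) = 0.7014, h(F) = 0.8454.
Starting from F, the probability is 0.8454.

0.8454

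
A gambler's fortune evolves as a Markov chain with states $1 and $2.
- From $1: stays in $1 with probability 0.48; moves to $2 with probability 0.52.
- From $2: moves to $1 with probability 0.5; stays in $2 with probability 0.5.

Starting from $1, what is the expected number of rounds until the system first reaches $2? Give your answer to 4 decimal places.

1.9231

Let t(s) be the expected number of rounds to first reach $2 from state s, with t($2) = 0. Conditioning on the first round:
t($1) = 1 + 0.48·t($1)
Solving: t($1) = 1.9231.
Expected rounds from $1 to $2: 1.9231.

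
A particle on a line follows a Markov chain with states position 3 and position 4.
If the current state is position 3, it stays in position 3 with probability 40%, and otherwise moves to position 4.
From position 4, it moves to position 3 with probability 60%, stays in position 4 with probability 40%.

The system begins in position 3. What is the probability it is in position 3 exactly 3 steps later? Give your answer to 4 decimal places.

0.4960

Propagate the distribution vector 3 steps from position 3.
After 0 steps: (1.0000, 0.0000)
After 1 step: (0.4000, 0.6000)
After 2 steps: (0.5200, 0.4800)
After 3 steps: (0.4960, 0.5040)
P(in position 3 after 3 steps) = 0.4960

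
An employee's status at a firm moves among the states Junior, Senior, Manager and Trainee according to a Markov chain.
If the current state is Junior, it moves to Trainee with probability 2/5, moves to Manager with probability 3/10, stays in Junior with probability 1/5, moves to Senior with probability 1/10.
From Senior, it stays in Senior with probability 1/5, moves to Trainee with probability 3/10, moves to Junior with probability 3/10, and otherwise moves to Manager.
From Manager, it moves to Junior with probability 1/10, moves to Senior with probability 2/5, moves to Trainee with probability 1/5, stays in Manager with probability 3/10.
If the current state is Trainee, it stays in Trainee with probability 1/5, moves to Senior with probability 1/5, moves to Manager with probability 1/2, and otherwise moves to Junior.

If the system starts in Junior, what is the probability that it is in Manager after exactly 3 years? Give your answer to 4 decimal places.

Propagate the distribution vector 3 years from Junior.
After 0 years: (1.0000, 0.0000, 0.0000, 0.0000)
After 1 year: (0.2000, 0.1000, 0.3000, 0.4000)
After 2 years: (0.1400, 0.2400, 0.3700, 0.2500)
After 3 years: (0.1620, 0.2600, 0.3260, 0.2520)
P(in Manager after 3 years) = 0.3260

0.3260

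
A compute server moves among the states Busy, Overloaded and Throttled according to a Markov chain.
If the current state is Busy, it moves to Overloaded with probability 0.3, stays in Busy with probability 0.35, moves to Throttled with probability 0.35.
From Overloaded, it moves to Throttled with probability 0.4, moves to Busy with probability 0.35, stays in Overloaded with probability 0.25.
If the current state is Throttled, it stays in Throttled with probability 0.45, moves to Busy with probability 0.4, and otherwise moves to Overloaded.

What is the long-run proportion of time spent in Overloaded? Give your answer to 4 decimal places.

Let the stationary distribution be π with π = πP and π_1 + π_2 + π_3 = 1.
π_1 = 0.35·π_1 + 0.35·π_2 + 0.4·π_3
π_2 = 0.3·π_1 + 0.25·π_2 + 0.15·π_3
Solving with the normalization constraint gives π = (0.3701, 0.2283, 0.4016).
So the stationary probability of Overloaded is 0.2283.

0.2283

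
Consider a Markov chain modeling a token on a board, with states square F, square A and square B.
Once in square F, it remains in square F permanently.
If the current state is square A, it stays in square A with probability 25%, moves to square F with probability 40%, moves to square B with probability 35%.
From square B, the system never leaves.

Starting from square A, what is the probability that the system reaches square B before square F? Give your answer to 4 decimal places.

0.4667

Let h(s) be the probability of absorption at square B starting from transient state s. Then h(square B) = 1 and h(square F) = 0. By first-step analysis:
h(square A) = 0.4·0 + 0.25·h(square A) + 0.35·1
Solving: h(square A) = 0.4667.
Starting from square A, the probability is 0.4667.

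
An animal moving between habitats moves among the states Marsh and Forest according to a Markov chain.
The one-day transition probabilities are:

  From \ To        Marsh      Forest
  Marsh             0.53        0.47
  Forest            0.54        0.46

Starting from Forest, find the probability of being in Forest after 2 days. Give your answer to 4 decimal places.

Sum over the intermediate state after 1 day:
P = P(Forest→Marsh)·P(Marsh→Forest) + P(Forest→Forest)·P(Forest→Forest)
  = 0.54×0.47 + 0.46×0.46
  = 0.2538 + 0.2116 = 0.4654

0.4654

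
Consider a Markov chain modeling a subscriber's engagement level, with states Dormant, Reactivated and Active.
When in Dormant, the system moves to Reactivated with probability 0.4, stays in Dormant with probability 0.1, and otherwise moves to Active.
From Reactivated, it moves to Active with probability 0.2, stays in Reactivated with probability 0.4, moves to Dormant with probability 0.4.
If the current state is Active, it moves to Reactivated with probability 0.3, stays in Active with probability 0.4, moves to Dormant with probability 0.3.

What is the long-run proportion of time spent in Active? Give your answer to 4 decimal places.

Let the stationary distribution be π with π = πP and π_1 + π_2 + π_3 = 1.
π_1 = 0.1·π_1 + 0.4·π_2 + 0.3·π_3
π_2 = 0.4·π_1 + 0.4·π_2 + 0.3·π_3
Solving with the normalization constraint gives π = (0.2804, 0.3645, 0.3551).
So the stationary probability of Active is 0.3551.

0.3551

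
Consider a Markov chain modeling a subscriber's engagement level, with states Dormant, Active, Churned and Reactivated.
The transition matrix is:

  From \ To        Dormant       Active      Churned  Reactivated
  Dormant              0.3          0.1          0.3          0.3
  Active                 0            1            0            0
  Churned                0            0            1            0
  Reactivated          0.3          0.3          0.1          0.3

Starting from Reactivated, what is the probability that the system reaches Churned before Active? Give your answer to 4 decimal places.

Let h(s) be the probability of absorption at Churned starting from transient state s. Then h(Churned) = 1 and h(Active) = 0. By first-step analysis:
h(Dormant) = 0.3·h(Dormant) + 0.1·0 + 0.3·1 + 0.3·h(Reactivated)
h(Reactivated) = 0.3·h(Dormant) + 0.3·0 + 0.1·1 + 0.3·h(Reactivated)
Solving: h(Dormant) = 0.6000, h(Reactivated) = 0.4000.
Starting from Reactivated, the probability is 0.4000.

0.4000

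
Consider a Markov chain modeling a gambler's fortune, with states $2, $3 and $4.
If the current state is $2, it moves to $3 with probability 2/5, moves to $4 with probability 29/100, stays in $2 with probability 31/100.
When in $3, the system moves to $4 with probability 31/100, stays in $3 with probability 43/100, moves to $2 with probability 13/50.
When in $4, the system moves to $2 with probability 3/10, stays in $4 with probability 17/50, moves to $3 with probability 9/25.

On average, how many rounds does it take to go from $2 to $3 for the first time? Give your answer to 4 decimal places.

2.5787

Let t(s) be the expected number of rounds to first reach $3 from state s, with t($3) = 0. Conditioning on the first round:
t($2) = 1 + 0.31·t($2) + 0.29·t($4)
t($4) = 1 + 0.3·t($2) + 0.34·t($4)
Solving: t($2) = 2.5787, t($4) = 2.6873.
Expected rounds from $2 to $3: 2.5787.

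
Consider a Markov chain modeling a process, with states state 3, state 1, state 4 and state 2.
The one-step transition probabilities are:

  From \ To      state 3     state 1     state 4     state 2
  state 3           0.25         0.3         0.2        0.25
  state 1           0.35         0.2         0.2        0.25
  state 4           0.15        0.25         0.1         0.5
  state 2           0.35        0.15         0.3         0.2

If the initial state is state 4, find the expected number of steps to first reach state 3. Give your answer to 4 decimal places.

Let t(s) be the expected number of steps to first reach state 3 from state s, with t(state 3) = 0. Conditioning on the first step:
t(state 1) = 1 + 0.2·t(state 1) + 0.2·t(state 4) + 0.25·t(state 2)
t(state 4) = 1 + 0.25·t(state 1) + 0.1·t(state 4) + 0.5·t(state 2)
t(state 2) = 1 + 0.15·t(state 1) + 0.3·t(state 4) + 0.2·t(state 2)
Solving: t(state 1) = 3.2425, t(state 4) = 3.8451, t(state 2) = 3.2999.
Expected steps from state 4 to state 3: 3.8451.

3.8451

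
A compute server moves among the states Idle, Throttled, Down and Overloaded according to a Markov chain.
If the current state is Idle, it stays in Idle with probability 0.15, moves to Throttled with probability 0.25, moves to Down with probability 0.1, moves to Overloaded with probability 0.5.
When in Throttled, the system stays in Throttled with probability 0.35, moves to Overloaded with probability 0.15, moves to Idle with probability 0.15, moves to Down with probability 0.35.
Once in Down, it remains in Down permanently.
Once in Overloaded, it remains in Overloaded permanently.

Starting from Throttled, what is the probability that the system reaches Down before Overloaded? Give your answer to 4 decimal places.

0.6068

Let h(s) be the probability of absorption at Down starting from transient state s. Then h(Down) = 1 and h(Overloaded) = 0. By first-step analysis:
h(Idle) = 0.15·h(Idle) + 0.25·h(Throttled) + 0.1·1 + 0.5·0
h(Throttled) = 0.15·h(Idle) + 0.35·h(Throttled) + 0.35·1 + 0.15·0
Solving: h(Idle) = 0.2961, h(Throttled) = 0.6068.
Starting from Throttled, the probability is 0.6068.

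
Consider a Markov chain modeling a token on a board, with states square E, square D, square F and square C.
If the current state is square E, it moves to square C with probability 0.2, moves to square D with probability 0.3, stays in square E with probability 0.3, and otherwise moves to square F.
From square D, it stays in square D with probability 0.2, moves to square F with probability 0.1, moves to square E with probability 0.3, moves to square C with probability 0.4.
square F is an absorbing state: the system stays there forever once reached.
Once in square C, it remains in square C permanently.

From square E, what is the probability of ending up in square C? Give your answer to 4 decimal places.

0.5957

Let h(s) be the probability of absorption at square C starting from transient state s. Then h(square C) = 1 and h(square F) = 0. By first-step analysis:
h(square E) = 0.3·h(square E) + 0.3·h(square D) + 0.2·0 + 0.2·1
h(square D) = 0.3·h(square E) + 0.2·h(square D) + 0.1·0 + 0.4·1
Solving: h(square E) = 0.5957, h(square D) = 0.7234.
Starting from square E, the probability is 0.5957.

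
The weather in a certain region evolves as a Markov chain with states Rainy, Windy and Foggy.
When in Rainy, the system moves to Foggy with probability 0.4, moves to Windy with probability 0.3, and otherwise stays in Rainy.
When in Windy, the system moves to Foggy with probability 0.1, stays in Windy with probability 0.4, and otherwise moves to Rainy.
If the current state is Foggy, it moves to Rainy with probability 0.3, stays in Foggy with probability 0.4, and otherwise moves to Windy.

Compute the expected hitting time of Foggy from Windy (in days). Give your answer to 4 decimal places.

4.4444

Let t(s) be the expected number of days to first reach Foggy from state s, with t(Foggy) = 0. Conditioning on the first day:
t(Rainy) = 1 + 0.3·t(Rainy) + 0.3·t(Windy)
t(Windy) = 1 + 0.5·t(Rainy) + 0.4·t(Windy)
Solving: t(Rainy) = 3.3333, t(Windy) = 4.4444.
Expected days from Windy to Foggy: 4.4444.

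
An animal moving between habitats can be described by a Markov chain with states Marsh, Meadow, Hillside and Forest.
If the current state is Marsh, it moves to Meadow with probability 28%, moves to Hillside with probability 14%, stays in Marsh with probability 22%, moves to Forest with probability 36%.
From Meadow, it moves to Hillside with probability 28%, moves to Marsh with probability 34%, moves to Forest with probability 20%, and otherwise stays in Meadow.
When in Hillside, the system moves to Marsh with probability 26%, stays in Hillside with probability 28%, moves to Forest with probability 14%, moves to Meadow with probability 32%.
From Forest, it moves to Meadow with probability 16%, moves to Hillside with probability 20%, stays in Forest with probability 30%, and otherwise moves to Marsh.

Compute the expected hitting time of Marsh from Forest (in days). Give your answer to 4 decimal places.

3.1133

Let t(s) be the expected number of days to first reach Marsh from state s, with t(Marsh) = 0. Conditioning on the first day:
t(Meadow) = 1 + 0.18·t(Meadow) + 0.28·t(Hillside) + 0.2·t(Forest)
t(Hillside) = 1 + 0.32·t(Meadow) + 0.28·t(Hillside) + 0.14·t(Forest)
t(Forest) = 1 + 0.16·t(Meadow) + 0.2·t(Hillside) + 0.3·t(Forest)
Solving: t(Meadow) = 3.1357, t(Hillside) = 3.3879, t(Forest) = 3.1133.
Expected days from Forest to Marsh: 3.1133.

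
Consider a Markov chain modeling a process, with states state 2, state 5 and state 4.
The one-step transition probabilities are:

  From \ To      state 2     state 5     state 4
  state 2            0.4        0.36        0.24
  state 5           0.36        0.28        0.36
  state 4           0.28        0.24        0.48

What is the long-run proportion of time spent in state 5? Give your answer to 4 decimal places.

0.2931

Let the stationary distribution be π with π = πP and π_1 + π_2 + π_3 = 1.
π_1 = 0.4·π_1 + 0.36·π_2 + 0.28·π_3
π_2 = 0.36·π_1 + 0.28·π_2 + 0.24·π_3
Solving with the normalization constraint gives π = (0.3448, 0.2931, 0.3621).
So the stationary probability of state 5 is 0.2931.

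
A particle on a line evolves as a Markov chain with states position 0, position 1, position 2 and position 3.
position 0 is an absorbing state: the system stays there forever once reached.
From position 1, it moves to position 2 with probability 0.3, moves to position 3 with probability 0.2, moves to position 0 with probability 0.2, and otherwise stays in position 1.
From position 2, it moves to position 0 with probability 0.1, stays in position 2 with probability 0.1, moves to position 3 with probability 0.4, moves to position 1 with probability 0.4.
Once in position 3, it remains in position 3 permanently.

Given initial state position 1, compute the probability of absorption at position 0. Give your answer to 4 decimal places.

0.4118

Let h(s) be the probability of absorption at position 0 starting from transient state s. Then h(position 0) = 1 and h(position 3) = 0. By first-step analysis:
h(position 1) = 0.2·1 + 0.3·h(position 1) + 0.3·h(position 2) + 0.2·0
h(position 2) = 0.1·1 + 0.4·h(position 1) + 0.1·h(position 2) + 0.4·0
Solving: h(position 1) = 0.4118, h(position 2) = 0.2941.
Starting from position 1, the probability is 0.4118.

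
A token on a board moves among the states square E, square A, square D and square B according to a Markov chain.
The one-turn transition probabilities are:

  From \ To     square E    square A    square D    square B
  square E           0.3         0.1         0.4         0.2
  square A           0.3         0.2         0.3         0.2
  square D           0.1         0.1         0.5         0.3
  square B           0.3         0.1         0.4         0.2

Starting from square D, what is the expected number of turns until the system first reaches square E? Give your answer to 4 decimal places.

Let t(s) be the expected number of turns to first reach square E from state s, with t(square E) = 0. Conditioning on the first turn:
t(square A) = 1 + 0.2·t(square A) + 0.3·t(square D) + 0.2·t(square B)
t(square D) = 1 + 0.1·t(square A) + 0.5·t(square D) + 0.3·t(square B)
t(square B) = 1 + 0.1·t(square A) + 0.4·t(square D) + 0.2·t(square B)
Solving: t(square A) = 4.5665, t(square D) = 5.7225, t(square B) = 4.6821.
Expected turns from square D to square E: 5.7225.

5.7225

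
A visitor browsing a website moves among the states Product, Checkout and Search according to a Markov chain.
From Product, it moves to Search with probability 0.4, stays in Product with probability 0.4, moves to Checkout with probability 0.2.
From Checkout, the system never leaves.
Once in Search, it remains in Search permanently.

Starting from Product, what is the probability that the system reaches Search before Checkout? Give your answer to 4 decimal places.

Let h(s) be the probability of absorption at Search starting from transient state s. Then h(Search) = 1 and h(Checkout) = 0. By first-step analysis:
h(Product) = 0.4·h(Product) + 0.2·0 + 0.4·1
Solving: h(Product) = 0.6667.
Starting from Product, the probability is 0.6667.

0.6667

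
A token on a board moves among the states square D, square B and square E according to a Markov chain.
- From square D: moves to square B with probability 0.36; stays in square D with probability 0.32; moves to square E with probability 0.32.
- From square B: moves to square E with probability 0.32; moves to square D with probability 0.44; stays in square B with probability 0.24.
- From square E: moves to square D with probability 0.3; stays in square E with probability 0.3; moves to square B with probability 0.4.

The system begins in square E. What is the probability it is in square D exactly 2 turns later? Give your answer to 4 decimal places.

Sum over the intermediate state after 1 turn:
P = P(square E→square D)·P(square D→square D) + P(square E→square B)·P(square B→square D) + P(square E→square E)·P(square E→square D)
  = 0.3×0.32 + 0.4×0.44 + 0.3×0.3
  = 0.0960 + 0.1760 + 0.0900 = 0.3620

0.3620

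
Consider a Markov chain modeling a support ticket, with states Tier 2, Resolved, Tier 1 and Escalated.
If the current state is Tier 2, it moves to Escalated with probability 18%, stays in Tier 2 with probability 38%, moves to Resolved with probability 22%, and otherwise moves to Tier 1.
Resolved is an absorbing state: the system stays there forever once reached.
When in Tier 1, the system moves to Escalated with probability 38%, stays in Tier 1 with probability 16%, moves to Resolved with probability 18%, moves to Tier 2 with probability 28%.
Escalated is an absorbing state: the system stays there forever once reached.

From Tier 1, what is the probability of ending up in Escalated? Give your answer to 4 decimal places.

Let h(s) be the probability of absorption at Escalated starting from transient state s. Then h(Escalated) = 1 and h(Resolved) = 0. By first-step analysis:
h(Tier 2) = 0.38·h(Tier 2) + 0.22·0 + 0.22·h(Tier 1) + 0.18·1
h(Tier 1) = 0.28·h(Tier 2) + 0.18·0 + 0.16·h(Tier 1) + 0.38·1
Solving: h(Tier 2) = 0.5113, h(Tier 1) = 0.6228.
Starting from Tier 1, the probability is 0.6228.

0.6228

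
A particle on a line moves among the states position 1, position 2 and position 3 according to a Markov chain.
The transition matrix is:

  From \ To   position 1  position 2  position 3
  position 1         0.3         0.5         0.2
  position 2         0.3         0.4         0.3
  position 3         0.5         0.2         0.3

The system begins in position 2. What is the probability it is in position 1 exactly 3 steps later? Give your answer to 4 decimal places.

0.3540

Propagate the distribution vector 3 steps from position 2.
After 0 steps: (0.0000, 1.0000, 0.0000)
After 1 step: (0.3000, 0.4000, 0.3000)
After 2 steps: (0.3600, 0.3700, 0.2700)
After 3 steps: (0.3540, 0.3820, 0.2640)
P(in position 1 after 3 steps) = 0.3540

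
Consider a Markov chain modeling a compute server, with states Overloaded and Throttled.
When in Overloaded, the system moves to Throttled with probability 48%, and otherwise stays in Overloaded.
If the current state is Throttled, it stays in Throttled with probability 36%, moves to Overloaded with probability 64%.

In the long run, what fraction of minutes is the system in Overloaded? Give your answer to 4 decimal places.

0.5714

Let the stationary distribution be π with π = πP and π_1 + π_2 = 1.
π_1 = 0.52·π_1 + 0.64·π_2
Solving with the normalization constraint gives π = (0.5714, 0.4286).
So the stationary probability of Overloaded is 0.5714.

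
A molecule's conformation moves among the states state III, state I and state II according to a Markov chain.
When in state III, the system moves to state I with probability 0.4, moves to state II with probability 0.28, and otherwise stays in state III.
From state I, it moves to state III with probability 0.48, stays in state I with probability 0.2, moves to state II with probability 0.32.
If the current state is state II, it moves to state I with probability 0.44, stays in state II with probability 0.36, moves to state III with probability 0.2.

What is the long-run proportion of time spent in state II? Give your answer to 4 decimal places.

0.3193

Let the stationary distribution be π with π = πP and π_1 + π_2 + π_3 = 1.
π_1 = 0.32·π_1 + 0.48·π_2 + 0.2·π_3
π_2 = 0.4·π_1 + 0.2·π_2 + 0.44·π_3
Solving with the normalization constraint gives π = (0.3367, 0.3440, 0.3193).
So the stationary probability of state II is 0.3193.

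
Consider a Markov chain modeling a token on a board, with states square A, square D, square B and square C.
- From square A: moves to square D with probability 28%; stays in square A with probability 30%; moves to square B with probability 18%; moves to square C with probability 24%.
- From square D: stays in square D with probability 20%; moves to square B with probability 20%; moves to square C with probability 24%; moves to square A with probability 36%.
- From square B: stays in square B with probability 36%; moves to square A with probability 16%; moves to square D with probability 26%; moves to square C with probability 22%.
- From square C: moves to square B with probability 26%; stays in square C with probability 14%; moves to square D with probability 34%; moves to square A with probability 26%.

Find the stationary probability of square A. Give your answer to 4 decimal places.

Let the stationary distribution be π with π = πP and π_1 + π_2 + π_3 + π_4 = 1.
π_1 = 0.3·π_1 + 0.36·π_2 + 0.16·π_3 + 0.26·π_4
π_2 = 0.28·π_1 + 0.2·π_2 + 0.26·π_3 + 0.34·π_4
π_3 = 0.18·π_1 + 0.2·π_2 + 0.36·π_3 + 0.26·π_4
Solving with the normalization constraint gives π = (0.2729, 0.2666, 0.2469, 0.2137).
So the stationary probability of square A is 0.2729.

0.2729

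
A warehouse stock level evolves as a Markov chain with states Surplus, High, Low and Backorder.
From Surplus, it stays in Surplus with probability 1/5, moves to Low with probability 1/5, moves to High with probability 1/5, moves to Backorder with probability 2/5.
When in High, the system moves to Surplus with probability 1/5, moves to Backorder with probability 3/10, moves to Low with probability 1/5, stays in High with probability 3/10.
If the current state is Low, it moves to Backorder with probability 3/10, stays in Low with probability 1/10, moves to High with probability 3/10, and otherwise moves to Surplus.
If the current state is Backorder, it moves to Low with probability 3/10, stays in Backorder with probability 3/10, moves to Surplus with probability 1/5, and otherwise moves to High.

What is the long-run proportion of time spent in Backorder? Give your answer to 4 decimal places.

0.3221

Let the stationary distribution be π with π = πP and π_1 + π_2 + π_3 + π_4 = 1.
π_1 = 0.2·π_1 + 0.2·π_2 + 0.3·π_3 + 0.2·π_4
π_2 = 0.2·π_1 + 0.3·π_2 + 0.3·π_3 + 0.2·π_4
π_3 = 0.2·π_1 + 0.2·π_2 + 0.1·π_3 + 0.3·π_4
Solving with the normalization constraint gives π = (0.2211, 0.2457, 0.2111, 0.3221).
So the stationary probability of Backorder is 0.3221.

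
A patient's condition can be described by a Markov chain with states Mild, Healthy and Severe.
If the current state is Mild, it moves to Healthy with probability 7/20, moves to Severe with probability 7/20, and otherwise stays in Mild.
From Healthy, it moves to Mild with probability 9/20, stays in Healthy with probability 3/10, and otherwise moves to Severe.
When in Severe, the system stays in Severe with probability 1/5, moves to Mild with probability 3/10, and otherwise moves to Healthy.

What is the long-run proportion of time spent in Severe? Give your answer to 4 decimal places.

0.2720

Let the stationary distribution be π with π = πP and π_1 + π_2 + π_3 = 1.
π_1 = 0.3·π_1 + 0.45·π_2 + 0.3·π_3
π_2 = 0.35·π_1 + 0.3·π_2 + 0.5·π_3
Solving with the normalization constraint gives π = (0.3558, 0.3722, 0.2720).
So the stationary probability of Severe is 0.2720.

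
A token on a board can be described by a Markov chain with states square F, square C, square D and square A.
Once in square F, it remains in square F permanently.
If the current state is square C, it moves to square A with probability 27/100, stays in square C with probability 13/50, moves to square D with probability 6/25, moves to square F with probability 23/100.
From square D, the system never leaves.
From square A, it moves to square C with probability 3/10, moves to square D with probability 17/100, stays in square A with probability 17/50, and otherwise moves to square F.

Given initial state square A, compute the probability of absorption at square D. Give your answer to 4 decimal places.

Let h(s) be the probability of absorption at square D starting from transient state s. Then h(square D) = 1 and h(square F) = 0. By first-step analysis:
h(square C) = 0.23·0 + 0.26·h(square C) + 0.24·1 + 0.27·h(square A)
h(square A) = 0.19·0 + 0.3·h(square C) + 0.17·1 + 0.34·h(square A)
Solving: h(square C) = 0.5015, h(square A) = 0.4855.
Starting from square A, the probability is 0.4855.

0.4855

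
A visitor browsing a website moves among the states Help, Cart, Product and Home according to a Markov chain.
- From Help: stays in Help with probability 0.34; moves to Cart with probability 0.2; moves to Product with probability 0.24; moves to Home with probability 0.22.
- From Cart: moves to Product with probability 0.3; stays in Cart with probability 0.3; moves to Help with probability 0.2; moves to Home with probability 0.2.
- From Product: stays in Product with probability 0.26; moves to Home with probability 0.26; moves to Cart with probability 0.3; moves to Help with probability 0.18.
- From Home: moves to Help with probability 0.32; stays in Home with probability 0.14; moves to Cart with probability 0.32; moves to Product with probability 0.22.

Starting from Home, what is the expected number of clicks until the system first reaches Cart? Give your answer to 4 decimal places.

Let t(s) be the expected number of clicks to first reach Cart from state s, with t(Cart) = 0. Conditioning on the first click:
t(Help) = 1 + 0.34·t(Help) + 0.24·t(Product) + 0.22·t(Home)
t(Product) = 1 + 0.18·t(Help) + 0.26·t(Product) + 0.26·t(Home)
t(Home) = 1 + 0.32·t(Help) + 0.22·t(Product) + 0.14·t(Home)
Solving: t(Help) = 4.0069, t(Product) = 3.5802, t(Home) = 3.5696.
Expected clicks from Home to Cart: 3.5696.

3.5696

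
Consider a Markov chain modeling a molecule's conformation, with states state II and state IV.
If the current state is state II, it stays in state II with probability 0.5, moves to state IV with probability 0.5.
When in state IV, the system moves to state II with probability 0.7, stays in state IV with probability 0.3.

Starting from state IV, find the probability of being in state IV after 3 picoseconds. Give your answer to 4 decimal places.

Propagate the distribution vector 3 picoseconds from state IV.
After 0 picoseconds: (0.0000, 1.0000)
After 1 picosecond: (0.7000, 0.3000)
After 2 picoseconds: (0.5600, 0.4400)
After 3 picoseconds: (0.5880, 0.4120)
P(in state IV after 3 picoseconds) = 0.4120

0.4120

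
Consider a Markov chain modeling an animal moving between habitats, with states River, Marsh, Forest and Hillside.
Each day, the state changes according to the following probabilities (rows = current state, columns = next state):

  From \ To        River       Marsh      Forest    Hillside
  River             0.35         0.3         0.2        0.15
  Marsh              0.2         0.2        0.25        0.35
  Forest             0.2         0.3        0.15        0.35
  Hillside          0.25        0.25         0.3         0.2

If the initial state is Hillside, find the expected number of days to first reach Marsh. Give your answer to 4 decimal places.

Let t(s) be the expected number of days to first reach Marsh from state s, with t(Marsh) = 0. Conditioning on the first day:
t(River) = 1 + 0.35·t(River) + 0.2·t(Forest) + 0.15·t(Hillside)
t(Forest) = 1 + 0.2·t(River) + 0.15·t(Forest) + 0.35·t(Hillside)
t(Hillside) = 1 + 0.25·t(River) + 0.3·t(Forest) + 0.2·t(Hillside)
Solving: t(River) = 3.4495, t(Forest) = 3.4848, t(Hillside) = 3.6348.
Expected days from Hillside to Marsh: 3.6348.

3.6348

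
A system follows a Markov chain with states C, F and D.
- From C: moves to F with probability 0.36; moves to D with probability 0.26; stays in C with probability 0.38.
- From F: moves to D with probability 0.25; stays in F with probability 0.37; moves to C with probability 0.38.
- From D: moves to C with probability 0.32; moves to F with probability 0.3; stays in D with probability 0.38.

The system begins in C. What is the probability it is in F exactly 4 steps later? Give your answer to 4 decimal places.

Propagate the distribution vector 4 steps from C.
After 0 steps: (1.0000, 0.0000, 0.0000)
After 1 step: (0.3800, 0.3600, 0.2600)
After 2 steps: (0.3644, 0.3480, 0.2876)
After 3 steps: (0.3627, 0.3462, 0.2910)
After 4 steps: (0.3625, 0.3460, 0.2915)
P(in F after 4 steps) = 0.3460

0.3460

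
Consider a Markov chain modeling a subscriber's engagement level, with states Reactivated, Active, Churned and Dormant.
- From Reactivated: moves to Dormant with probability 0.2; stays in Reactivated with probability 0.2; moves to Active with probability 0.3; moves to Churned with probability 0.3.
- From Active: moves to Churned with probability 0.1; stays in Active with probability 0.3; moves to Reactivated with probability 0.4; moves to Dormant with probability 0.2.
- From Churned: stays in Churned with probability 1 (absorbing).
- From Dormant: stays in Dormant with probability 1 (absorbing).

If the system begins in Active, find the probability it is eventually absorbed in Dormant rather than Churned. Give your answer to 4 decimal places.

Let h(s) be the probability of absorption at Dormant starting from transient state s. Then h(Dormant) = 1 and h(Churned) = 0. By first-step analysis:
h(Reactivated) = 0.2·h(Reactivated) + 0.3·h(Active) + 0.3·0 + 0.2·1
h(Active) = 0.4·h(Reactivated) + 0.3·h(Active) + 0.1·0 + 0.2·1
Solving: h(Reactivated) = 0.4545, h(Active) = 0.5455.
Starting from Active, the probability is 0.5455.

0.5455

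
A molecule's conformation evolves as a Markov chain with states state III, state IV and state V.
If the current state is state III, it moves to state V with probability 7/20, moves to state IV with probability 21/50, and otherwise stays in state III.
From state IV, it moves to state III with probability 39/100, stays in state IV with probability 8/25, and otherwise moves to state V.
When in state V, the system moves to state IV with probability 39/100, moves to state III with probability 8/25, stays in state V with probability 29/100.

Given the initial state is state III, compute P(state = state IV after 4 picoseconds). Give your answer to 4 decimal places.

Propagate the distribution vector 4 picoseconds from state III.
After 0 picoseconds: (1.0000, 0.0000, 0.0000)
After 1 picosecond: (0.2300, 0.4200, 0.3500)
After 2 picoseconds: (0.3287, 0.3675, 0.3038)
After 3 picoseconds: (0.3161, 0.3741, 0.3097)
After 4 picoseconds: (0.3177, 0.3733, 0.3090)
P(in state IV after 4 picoseconds) = 0.3733

0.3733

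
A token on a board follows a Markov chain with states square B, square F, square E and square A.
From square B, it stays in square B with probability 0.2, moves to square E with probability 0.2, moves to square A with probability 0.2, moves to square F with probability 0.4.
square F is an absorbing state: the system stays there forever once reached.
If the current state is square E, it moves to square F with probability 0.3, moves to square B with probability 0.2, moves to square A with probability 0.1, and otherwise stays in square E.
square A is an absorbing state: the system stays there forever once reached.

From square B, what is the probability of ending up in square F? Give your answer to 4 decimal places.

Let h(s) be the probability of absorption at square F starting from transient state s. Then h(square F) = 1 and h(square A) = 0. By first-step analysis:
h(square B) = 0.2·h(square B) + 0.4·1 + 0.2·h(square E) + 0.2·0
h(square E) = 0.2·h(square B) + 0.3·1 + 0.4·h(square E) + 0.1·0
Solving: h(square B) = 0.6818, h(square E) = 0.7273.
Starting from square B, the probability is 0.6818.

0.6818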